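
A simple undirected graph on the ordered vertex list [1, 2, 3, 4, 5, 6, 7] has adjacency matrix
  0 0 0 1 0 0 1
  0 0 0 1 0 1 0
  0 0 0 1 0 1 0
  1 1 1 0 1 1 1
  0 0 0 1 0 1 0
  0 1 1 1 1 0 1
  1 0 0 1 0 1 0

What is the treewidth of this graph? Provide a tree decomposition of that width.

Treewidth 2.
One such decomposition:
Bags: B1 = {4, 6, 7}  B2 = {3, 4, 6}  B3 = {2, 4, 6}  B4 = {1, 4, 7}  B5 = {4, 5, 6}
Tree: B1–B2, B1–B3, B1–B4, B1–B5

Every bag has size at most 3, so the width is 3 − 1 = 2 and tw(G) ≤ 2. On the other hand G contains the 3-clique {1, 4, 7}. A clique must lie in a single bag of any decomposition, so no decomposition can have width below 2. Hence tw(G) = 2 exactly.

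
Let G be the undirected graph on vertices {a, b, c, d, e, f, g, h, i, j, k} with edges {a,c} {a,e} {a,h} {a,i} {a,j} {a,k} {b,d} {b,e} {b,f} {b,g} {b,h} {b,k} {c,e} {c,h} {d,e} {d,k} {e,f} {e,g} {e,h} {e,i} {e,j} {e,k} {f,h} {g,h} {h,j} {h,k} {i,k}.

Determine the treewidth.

3

A width-3 tree decomposition is:
Bags: B1 = {b, e, h, k}  B2 = {a, e, h, k}  B3 = {a, e, i, k}  B4 = {b, d, e, k}  B5 = {b, e, f, h}  B6 = {a, c, e, h}  B7 = {a, e, h, j}  B8 = {b, e, g, h}
Tree: B1–B2, B2–B3, B1–B4, B1–B5, B2–B6, B2–B7, B1–B8
Each bag holds 4 vertices, so the decomposition has width 3, which upper-bounds the treewidth. For the lower bound, the 4 vertices {b, d, e, k} are pairwise adjacent, and any tree decomposition puts a clique entirely inside one bag — forcing width ≥ 3. Hence tw(G) = 3 exactly.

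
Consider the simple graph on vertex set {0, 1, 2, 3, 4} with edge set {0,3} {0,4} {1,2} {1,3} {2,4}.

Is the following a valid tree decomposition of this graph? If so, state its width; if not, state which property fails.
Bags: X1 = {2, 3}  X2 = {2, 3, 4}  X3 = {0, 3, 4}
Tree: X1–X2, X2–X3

A tree decomposition must satisfy three properties: every vertex lies in some bag; for every edge, both endpoints lie together in some bag; and for every vertex, the bags containing it form a connected subtree. Here vertex 1 appears in no bag, so the decomposition is invalid.

No — vertex 1 appears in no bag.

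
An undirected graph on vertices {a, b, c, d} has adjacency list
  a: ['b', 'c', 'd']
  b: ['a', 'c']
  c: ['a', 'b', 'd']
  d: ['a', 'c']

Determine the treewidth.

A width-2 tree decomposition is:
Bags: B1 = {a, c, d}  B2 = {a, b, c}
Tree: B1–B2
Every bag has size at most 3, so the width is 3 − 1 = 2 and tw(G) ≤ 2. On the other hand G contains the 3-clique {a, c, d}. A clique must lie in a single bag of any decomposition, so no decomposition can have width below 2. Therefore the treewidth is 2.

2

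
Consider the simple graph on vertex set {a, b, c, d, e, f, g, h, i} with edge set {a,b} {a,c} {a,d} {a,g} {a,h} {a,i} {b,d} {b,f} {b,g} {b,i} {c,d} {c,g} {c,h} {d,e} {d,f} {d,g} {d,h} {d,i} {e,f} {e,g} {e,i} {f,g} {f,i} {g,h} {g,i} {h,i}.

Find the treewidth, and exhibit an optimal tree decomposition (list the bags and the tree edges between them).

Each bag holds 5 vertices, so the decomposition has width 4, which upper-bounds the treewidth. Conversely, {a, c, d, g, h} is a clique of size 5, and the vertices of any clique must share a bag in every tree decomposition; so some bag has ≥ 5 vertices and tw(G) ≥ 4. Combining the bounds, tw(G) = 4.

Treewidth 4.
One such decomposition:
Bags: B1 = {a, b, d, g, i}  B2 = {a, d, g, h, i}  B3 = {a, c, d, g, h}  B4 = {b, d, f, g, i}  B5 = {d, e, f, g, i}
Tree: B1–B2, B2–B3, B1–B4, B4–B5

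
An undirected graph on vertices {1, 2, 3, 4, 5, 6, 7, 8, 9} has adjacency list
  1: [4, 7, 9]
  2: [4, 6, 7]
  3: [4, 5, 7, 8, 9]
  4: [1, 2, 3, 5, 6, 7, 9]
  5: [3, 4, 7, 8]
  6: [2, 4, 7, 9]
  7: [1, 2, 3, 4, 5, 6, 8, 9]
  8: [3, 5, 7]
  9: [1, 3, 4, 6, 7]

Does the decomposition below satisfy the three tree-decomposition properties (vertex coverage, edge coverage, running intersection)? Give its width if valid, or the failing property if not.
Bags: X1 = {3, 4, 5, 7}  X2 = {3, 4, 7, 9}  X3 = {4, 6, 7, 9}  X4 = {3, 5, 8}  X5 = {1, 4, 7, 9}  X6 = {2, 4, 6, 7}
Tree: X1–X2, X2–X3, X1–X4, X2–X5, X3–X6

No — edge (7,8) lies in no bag.

A tree decomposition must satisfy three properties: every vertex lies in some bag; for every edge, both endpoints lie together in some bag; and for every vertex, the bags containing it form a connected subtree. Here edge (7,8) lies in no bag, so the decomposition is invalid.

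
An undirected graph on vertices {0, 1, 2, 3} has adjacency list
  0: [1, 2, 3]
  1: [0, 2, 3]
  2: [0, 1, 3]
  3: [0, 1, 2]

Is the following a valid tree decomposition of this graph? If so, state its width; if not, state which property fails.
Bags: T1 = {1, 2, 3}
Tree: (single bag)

No — vertex 0 appears in no bag.

A tree decomposition must satisfy three properties: every vertex lies in some bag; for every edge, both endpoints lie together in some bag; and for every vertex, the bags containing it form a connected subtree. Here vertex 0 appears in no bag, so the decomposition is invalid.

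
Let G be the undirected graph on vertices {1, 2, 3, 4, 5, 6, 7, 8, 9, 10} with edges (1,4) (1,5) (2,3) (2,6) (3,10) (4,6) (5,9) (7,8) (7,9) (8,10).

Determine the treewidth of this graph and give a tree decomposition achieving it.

Treewidth 2.
Bags: B1 = {2, 3, 6}  B2 = {3, 4, 6}  B3 = {1, 3, 4}  B4 = {1, 3, 5}  B5 = {3, 5, 9}  B6 = {3, 7, 9}  B7 = {3, 7, 8}  B8 = {3, 8, 10}
Tree: B1–B2, B2–B3, B3–B4, B4–B5, B5–B6, B6–B7, B7–B8

Every bag has size at most 3, so the width is 3 − 1 = 2 and tw(G) ≤ 2. Since 3–2–6–4–1–5–9–7–8–10–3 is a cycle in G, G is not acyclic. Forests are exactly the graphs of treewidth ≤ 1, so tw(G) ≥ 2. Combining the bounds, tw(G) = 2.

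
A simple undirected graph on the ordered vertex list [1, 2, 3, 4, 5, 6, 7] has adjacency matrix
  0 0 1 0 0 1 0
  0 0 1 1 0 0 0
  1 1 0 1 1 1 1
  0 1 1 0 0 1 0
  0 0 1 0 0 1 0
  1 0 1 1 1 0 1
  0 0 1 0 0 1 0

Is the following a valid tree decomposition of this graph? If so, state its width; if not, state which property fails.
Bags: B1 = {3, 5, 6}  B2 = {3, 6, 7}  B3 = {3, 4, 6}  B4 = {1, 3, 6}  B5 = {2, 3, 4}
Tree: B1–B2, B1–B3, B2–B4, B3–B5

Checking the three conditions: (i) the bags cover all of {1, 2, 3, 4, 5, 6, 7}; (ii) for each edge, some bag contains both endpoints; (iii) the bags containing any fixed vertex form a subtree. All hold, so the decomposition is valid with width 3 − 1 = 2.

Yes; width 2.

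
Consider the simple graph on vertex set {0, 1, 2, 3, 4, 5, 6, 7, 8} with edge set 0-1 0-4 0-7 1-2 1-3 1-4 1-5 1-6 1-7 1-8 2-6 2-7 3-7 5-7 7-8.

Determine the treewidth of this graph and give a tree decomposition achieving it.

Each bag holds 3 vertices, so the decomposition has width 2, which upper-bounds the treewidth. Conversely, {0, 1, 4} is a clique of size 3, and the vertices of any clique must share a bag in every tree decomposition; so some bag has ≥ 3 vertices and tw(G) ≥ 2. Hence tw(G) = 2 exactly.

Treewidth 2.
One optimal decomposition is:
Bags: B1 = {1, 5, 7}  B2 = {0, 1, 7}  B3 = {1, 2, 7}  B4 = {1, 7, 8}  B5 = {1, 2, 6}  B6 = {1, 3, 7}  B7 = {0, 1, 4}
Tree: B1–B2, B1–B3, B2–B4, B3–B5, B4–B6, B2–B7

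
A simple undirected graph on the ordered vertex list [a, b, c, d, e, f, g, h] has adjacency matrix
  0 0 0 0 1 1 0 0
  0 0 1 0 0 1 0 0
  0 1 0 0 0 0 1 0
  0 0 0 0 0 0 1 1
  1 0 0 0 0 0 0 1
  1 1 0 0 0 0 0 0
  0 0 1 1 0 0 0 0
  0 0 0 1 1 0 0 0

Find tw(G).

2

A width-2 tree decomposition is:
Bags: B1 = {d, g, h}  B2 = {e, g, h}  B3 = {a, e, g}  B4 = {a, f, g}  B5 = {b, f, g}  B6 = {b, c, g}
Tree: B1–B2, B2–B3, B3–B4, B4–B5, B5–B6
The largest bag has 3 vertices, giving width 2; this decomposition certifies tw(G) ≤ 2. Since g–d–h–e–a–f–b–c–g is a cycle in G, G is not acyclic. Forests are exactly the graphs of treewidth ≤ 1, so tw(G) ≥ 2. The upper and lower bounds meet at 2, so that is the treewidth.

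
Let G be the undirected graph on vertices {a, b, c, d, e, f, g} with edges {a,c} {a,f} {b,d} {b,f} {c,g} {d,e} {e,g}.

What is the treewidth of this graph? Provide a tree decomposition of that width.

Treewidth 2.
One such decomposition:
Bags: B1 = {b, d, e}  B2 = {b, e, g}  B3 = {b, c, g}  B4 = {a, b, c}  B5 = {a, b, f}
Tree: B1–B2, B2–B3, B3–B4, B4–B5

The largest bag has 3 vertices, giving width 2; this decomposition certifies tw(G) ≤ 2. For the lower bound, G contains the cycle b–d–e–g–c–a–f–b, so G is not a forest; only forests have treewidth ≤ 1, hence tw(G) ≥ 2. The upper and lower bounds meet at 2, so that is the treewidth.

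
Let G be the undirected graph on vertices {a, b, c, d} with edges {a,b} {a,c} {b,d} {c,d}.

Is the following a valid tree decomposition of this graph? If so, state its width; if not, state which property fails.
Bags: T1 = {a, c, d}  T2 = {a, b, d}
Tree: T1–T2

Vertex coverage: the bags together contain {a, b, c, d}, the full vertex set. Edge coverage: each edge of G has both endpoints in at least one bag. Running intersection: for every vertex, the bags containing it form a connected subtree. All three properties hold, so this is a valid tree decomposition of width max|bag| − 1 = 2, and hence tw(G) ≤ 2.

Yes; width 2.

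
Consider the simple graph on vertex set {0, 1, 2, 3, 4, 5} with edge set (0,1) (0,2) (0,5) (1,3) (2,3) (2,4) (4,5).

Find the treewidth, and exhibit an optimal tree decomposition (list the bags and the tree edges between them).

The largest bag has 3 vertices, giving width 2; this decomposition certifies tw(G) ≤ 2. For the lower bound, G contains the cycle 3–1–0–2–3, so G is not a forest; only forests have treewidth ≤ 1, hence tw(G) ≥ 2. Therefore the treewidth is 2.

Treewidth 2.
Bags: B1 = {1, 2, 3}  B2 = {0, 1, 2}  B3 = {0, 2, 4}  B4 = {0, 4, 5}
Tree: B1–B2, B2–B3, B3–B4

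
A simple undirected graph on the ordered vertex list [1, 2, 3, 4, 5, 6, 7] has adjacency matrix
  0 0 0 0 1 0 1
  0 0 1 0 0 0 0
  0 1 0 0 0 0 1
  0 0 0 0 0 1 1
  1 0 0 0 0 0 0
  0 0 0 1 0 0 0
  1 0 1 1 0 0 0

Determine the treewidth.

A width-1 tree decomposition is:
Bags: B1 = {4, 7}  B2 = {3, 7}  B3 = {2, 3}  B4 = {4, 6}  B5 = {1, 7}  B6 = {1, 5}
Tree: B1–B2, B2–B3, B1–B4, B1–B5, B5–B6
Every bag has size at most 2, so the width is 2 − 1 = 1 and tw(G) ≤ 1. G has an edge, so its treewidth is at least 1. Hence tw(G) = 1 exactly.

1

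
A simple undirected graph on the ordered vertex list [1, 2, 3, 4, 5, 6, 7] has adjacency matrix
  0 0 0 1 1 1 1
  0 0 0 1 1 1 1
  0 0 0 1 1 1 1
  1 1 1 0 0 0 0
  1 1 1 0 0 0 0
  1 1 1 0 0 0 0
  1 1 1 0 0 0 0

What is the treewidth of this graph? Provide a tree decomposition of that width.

Every bag has size at most 4, so the width is 4 − 1 = 3 and tw(G) ≤ 3. For the lower bound: the 4 vertex sets {3,6}, {1,7}, {2}, {5} are disjoint, each induces a connected subgraph, and every pair is joined by at least one edge of G. Contracting each set to a single vertex therefore yields K_{4} as a minor, and since treewidth is minor-monotone, tw(G) ≥ tw(K_{4}) = 3. Hence tw(G) = 3 exactly.

Treewidth 3.
One optimal decomposition is:
Bags: B1 = {1, 2, 3, 6}  B2 = {1, 2, 3, 7}  B3 = {1, 2, 3, 5}  B4 = {1, 2, 3, 4}
Tree: B1–B2, B2–B3, B3–B4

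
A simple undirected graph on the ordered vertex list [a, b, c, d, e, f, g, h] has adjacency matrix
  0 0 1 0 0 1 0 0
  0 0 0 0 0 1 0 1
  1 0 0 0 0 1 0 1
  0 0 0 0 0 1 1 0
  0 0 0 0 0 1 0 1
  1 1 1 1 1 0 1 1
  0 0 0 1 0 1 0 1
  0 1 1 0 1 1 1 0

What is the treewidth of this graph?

2

A width-2 tree decomposition is:
Bags: B1 = {f, g, h}  B2 = {c, f, h}  B3 = {a, c, f}  B4 = {b, f, h}  B5 = {d, f, g}  B6 = {e, f, h}
Tree: B1–B2, B2–B3, B2–B4, B1–B5, B1–B6
Each bag holds 3 vertices, so the decomposition has width 2, which upper-bounds the treewidth. Conversely, {d, f, g} is a clique of size 3, and the vertices of any clique must share a bag in every tree decomposition; so some bag has ≥ 3 vertices and tw(G) ≥ 2. Hence tw(G) = 2 exactly.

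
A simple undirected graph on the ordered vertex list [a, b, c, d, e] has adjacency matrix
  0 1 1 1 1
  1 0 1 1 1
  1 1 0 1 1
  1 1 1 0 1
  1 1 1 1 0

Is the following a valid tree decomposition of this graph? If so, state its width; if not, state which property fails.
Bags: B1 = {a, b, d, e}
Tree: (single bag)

A tree decomposition must satisfy three properties: every vertex lies in some bag; for every edge, both endpoints lie together in some bag; and for every vertex, the bags containing it form a connected subtree. Here vertex c appears in no bag, so the decomposition is invalid.

No — vertex c appears in no bag.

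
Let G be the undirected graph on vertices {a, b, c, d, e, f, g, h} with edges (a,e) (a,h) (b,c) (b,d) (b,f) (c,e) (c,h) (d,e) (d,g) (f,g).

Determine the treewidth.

2

A width-2 tree decomposition is:
Bags: B1 = {a, e, h}  B2 = {c, e, h}  B3 = {c, d, e}  B4 = {b, c, d}  B5 = {b, d, g}  B6 = {b, f, g}
Tree: B1–B2, B2–B3, B3–B4, B4–B5, B5–B6
Every bag has size at most 3, so the width is 3 − 1 = 2 and tw(G) ≤ 2. Since a–h–c–e–a is a cycle in G, G is not acyclic. Forests are exactly the graphs of treewidth ≤ 1, so tw(G) ≥ 2. Therefore the treewidth is 2.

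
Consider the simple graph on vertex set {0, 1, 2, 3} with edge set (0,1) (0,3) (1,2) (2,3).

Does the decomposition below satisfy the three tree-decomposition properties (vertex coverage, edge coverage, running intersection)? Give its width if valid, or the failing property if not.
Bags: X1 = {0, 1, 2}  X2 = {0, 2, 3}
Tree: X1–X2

Yes; width 2.

Every vertex of G appears in some bag (union = {0, 1, 2, 3}); every edge is covered by a bag; and for each vertex v the set of bags containing v is connected in the bag tree. The decomposition is therefore valid. The largest bag has 3 vertices, so the width is 2.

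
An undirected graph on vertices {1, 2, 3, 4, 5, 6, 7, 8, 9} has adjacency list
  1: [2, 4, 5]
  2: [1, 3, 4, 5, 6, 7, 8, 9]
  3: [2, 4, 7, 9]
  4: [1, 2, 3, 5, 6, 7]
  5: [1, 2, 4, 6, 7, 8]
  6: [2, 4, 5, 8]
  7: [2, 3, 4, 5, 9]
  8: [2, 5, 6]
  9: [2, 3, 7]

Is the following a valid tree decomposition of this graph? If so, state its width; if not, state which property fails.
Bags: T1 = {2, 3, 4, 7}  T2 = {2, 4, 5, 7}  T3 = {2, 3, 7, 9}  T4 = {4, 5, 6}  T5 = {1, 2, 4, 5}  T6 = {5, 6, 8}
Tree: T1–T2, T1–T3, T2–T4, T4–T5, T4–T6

A tree decomposition must satisfy three properties: every vertex lies in some bag; for every edge, both endpoints lie together in some bag; and for every vertex, the bags containing it form a connected subtree. Here edge (2,6) lies in no bag, so the decomposition is invalid.

No — edge (2,6) lies in no bag.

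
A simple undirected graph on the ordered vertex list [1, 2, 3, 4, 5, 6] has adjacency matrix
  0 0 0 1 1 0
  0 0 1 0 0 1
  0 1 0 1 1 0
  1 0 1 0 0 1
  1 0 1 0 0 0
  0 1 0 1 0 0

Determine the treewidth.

A width-2 tree decomposition is:
Bags: B1 = {1, 3, 5}  B2 = {1, 3, 4}  B3 = {2, 3, 4}  B4 = {2, 4, 6}
Tree: B1–B2, B2–B3, B3–B4
Every bag has size at most 3, so the width is 3 − 1 = 2 and tw(G) ≤ 2. The edges 5–1–4–3–5 form a cycle, so G is not a tree and its treewidth is at least 2. Hence tw(G) = 2 exactly.

2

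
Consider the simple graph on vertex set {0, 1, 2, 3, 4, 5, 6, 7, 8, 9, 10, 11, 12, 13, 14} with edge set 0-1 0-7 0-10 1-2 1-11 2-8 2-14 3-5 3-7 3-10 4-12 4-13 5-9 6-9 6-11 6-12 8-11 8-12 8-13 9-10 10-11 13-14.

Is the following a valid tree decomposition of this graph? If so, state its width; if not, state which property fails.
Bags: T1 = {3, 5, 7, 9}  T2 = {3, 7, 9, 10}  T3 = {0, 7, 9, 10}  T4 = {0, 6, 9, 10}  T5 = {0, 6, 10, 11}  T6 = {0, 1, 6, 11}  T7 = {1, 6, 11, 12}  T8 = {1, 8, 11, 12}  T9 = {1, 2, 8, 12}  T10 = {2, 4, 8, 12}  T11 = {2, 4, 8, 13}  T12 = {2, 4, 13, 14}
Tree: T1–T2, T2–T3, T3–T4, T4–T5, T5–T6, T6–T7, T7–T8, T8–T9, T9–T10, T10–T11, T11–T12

Yes; width 3.

Every vertex of G appears in some bag (union = {0, 1, 2, 3, 4, 5, 6, 7, 8, 9, 10, 11, 12, 13, 14}); every edge is covered by a bag; and for each vertex v the set of bags containing v is connected in the bag tree. The decomposition is therefore valid. The largest bag has 4 vertices, so the width is 3.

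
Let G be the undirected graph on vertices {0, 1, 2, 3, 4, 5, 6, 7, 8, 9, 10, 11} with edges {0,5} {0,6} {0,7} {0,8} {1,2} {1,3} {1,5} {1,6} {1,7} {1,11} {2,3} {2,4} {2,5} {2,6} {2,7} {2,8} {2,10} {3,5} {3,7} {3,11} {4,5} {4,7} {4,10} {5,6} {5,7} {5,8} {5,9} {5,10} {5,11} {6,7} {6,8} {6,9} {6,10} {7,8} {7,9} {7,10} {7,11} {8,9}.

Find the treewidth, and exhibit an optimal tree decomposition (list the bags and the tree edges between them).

The largest bag has 5 vertices, giving width 4; this decomposition certifies tw(G) ≤ 4. Conversely, {0, 5, 6, 7, 8} is a clique of size 5, and the vertices of any clique must share a bag in every tree decomposition; so some bag has ≥ 5 vertices and tw(G) ≥ 4. Hence tw(G) = 4 exactly.

Treewidth 4.
One optimal decomposition is:
Bags: B1 = {0, 5, 6, 7, 8}  B2 = {2, 5, 6, 7, 8}  B3 = {5, 6, 7, 8, 9}  B4 = {2, 5, 6, 7, 10}  B5 = {1, 2, 5, 6, 7}  B6 = {1, 2, 3, 5, 7}  B7 = {2, 4, 5, 7, 10}  B8 = {1, 3, 5, 7, 11}
Tree: B1–B2, B2–B3, B2–B4, B2–B5, B5–B6, B4–B7, B6–B8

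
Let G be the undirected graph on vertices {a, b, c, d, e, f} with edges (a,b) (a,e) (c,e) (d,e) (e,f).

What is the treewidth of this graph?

1

A width-1 tree decomposition is:
Bags: B1 = {a, e}  B2 = {a, b}  B3 = {d, e}  B4 = {c, e}  B5 = {e, f}
Tree: B1–B2, B1–B3, B3–B4, B1–B5
Each bag holds 2 vertices, so the decomposition has width 1, which upper-bounds the treewidth. G has an edge, so its treewidth is at least 1. The upper and lower bounds meet at 1, so that is the treewidth.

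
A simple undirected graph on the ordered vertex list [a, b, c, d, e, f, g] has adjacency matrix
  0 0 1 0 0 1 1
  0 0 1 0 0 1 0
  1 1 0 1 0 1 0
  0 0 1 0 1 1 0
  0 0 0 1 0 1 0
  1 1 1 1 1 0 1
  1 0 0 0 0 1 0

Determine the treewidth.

A width-2 tree decomposition is:
Bags: B1 = {c, d, f}  B2 = {b, c, f}  B3 = {d, e, f}  B4 = {a, c, f}  B5 = {a, f, g}
Tree: B1–B2, B1–B3, B2–B4, B4–B5
The largest bag has 3 vertices, giving width 2; this decomposition certifies tw(G) ≤ 2. Conversely, {a, f, g} is a clique of size 3, and the vertices of any clique must share a bag in every tree decomposition; so some bag has ≥ 3 vertices and tw(G) ≥ 2. Therefore the treewidth is 2.

2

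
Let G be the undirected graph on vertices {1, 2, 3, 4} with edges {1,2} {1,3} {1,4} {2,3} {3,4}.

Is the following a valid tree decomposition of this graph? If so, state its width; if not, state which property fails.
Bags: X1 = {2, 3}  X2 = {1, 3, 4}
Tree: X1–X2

No — edge (1,2) lies in no bag.

A tree decomposition must satisfy three properties: every vertex lies in some bag; for every edge, both endpoints lie together in some bag; and for every vertex, the bags containing it form a connected subtree. Here edge (1,2) lies in no bag, so the decomposition is invalid.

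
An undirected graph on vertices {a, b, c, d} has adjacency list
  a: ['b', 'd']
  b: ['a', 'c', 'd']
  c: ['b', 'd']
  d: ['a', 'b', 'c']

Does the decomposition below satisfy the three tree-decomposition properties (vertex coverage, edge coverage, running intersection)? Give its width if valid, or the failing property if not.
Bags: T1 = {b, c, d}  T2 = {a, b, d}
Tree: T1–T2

Yes; width 2.

Checking the three conditions: (i) the bags cover all of {a, b, c, d}; (ii) for each edge, some bag contains both endpoints; (iii) the bags containing any fixed vertex form a subtree. All hold, so the decomposition is valid with width 3 − 1 = 2.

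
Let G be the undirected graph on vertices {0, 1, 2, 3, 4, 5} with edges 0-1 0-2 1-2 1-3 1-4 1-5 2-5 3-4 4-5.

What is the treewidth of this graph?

A width-2 tree decomposition is:
Bags: B1 = {1, 2, 5}  B2 = {0, 1, 2}  B3 = {1, 4, 5}  B4 = {1, 3, 4}
Tree: B1–B2, B1–B3, B3–B4
The largest bag has 3 vertices, giving width 2; this decomposition certifies tw(G) ≤ 2. Conversely, {0, 1, 2} is a clique of size 3, and the vertices of any clique must share a bag in every tree decomposition; so some bag has ≥ 3 vertices and tw(G) ≥ 2. The upper and lower bounds meet at 2, so that is the treewidth.

2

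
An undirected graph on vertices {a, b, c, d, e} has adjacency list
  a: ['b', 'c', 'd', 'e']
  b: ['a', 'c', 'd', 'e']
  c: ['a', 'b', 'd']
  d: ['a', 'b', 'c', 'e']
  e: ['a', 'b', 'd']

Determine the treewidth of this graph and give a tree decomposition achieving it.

The largest bag has 4 vertices, giving width 3; this decomposition certifies tw(G) ≤ 3. For the lower bound, the 4 vertices {a, b, d, e} are pairwise adjacent, and any tree decomposition puts a clique entirely inside one bag — forcing width ≥ 3. Hence tw(G) = 3 exactly.

Treewidth 3.
One such decomposition:
Bags: B1 = {a, b, d, e}  B2 = {a, b, c, d}
Tree: B1–B2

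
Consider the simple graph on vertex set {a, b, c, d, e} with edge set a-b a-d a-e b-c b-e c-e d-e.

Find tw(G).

A width-2 tree decomposition is:
Bags: B1 = {a, b, e}  B2 = {a, d, e}  B3 = {b, c, e}
Tree: B1–B2, B1–B3
Every bag has size at most 3, so the width is 3 − 1 = 2 and tw(G) ≤ 2. On the other hand G contains the 3-clique {b, c, e}. A clique must lie in a single bag of any decomposition, so no decomposition can have width below 2. The upper and lower bounds meet at 2, so that is the treewidth.

2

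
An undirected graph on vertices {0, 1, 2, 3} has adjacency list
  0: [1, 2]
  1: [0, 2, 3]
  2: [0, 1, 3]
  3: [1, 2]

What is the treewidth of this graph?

2

A width-2 tree decomposition is:
Bags: B1 = {1, 2, 3}  B2 = {0, 1, 2}
Tree: B1–B2
The largest bag has 3 vertices, giving width 2; this decomposition certifies tw(G) ≤ 2. Conversely, {0, 1, 2} is a clique of size 3, and the vertices of any clique must share a bag in every tree decomposition; so some bag has ≥ 3 vertices and tw(G) ≥ 2. Combining the bounds, tw(G) = 2.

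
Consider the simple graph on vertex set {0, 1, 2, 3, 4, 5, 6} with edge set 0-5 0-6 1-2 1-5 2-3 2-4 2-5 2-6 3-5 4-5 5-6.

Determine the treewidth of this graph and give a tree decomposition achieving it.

Every bag has size at most 3, so the width is 3 − 1 = 2 and tw(G) ≤ 2. For the lower bound, the 3 vertices {0, 5, 6} are pairwise adjacent, and any tree decomposition puts a clique entirely inside one bag — forcing width ≥ 2. The upper and lower bounds meet at 2, so that is the treewidth.

Treewidth 2.
Bags: B1 = {2, 5, 6}  B2 = {0, 5, 6}  B3 = {2, 4, 5}  B4 = {1, 2, 5}  B5 = {2, 3, 5}
Tree: B1–B2, B1–B3, B1–B4, B4–B5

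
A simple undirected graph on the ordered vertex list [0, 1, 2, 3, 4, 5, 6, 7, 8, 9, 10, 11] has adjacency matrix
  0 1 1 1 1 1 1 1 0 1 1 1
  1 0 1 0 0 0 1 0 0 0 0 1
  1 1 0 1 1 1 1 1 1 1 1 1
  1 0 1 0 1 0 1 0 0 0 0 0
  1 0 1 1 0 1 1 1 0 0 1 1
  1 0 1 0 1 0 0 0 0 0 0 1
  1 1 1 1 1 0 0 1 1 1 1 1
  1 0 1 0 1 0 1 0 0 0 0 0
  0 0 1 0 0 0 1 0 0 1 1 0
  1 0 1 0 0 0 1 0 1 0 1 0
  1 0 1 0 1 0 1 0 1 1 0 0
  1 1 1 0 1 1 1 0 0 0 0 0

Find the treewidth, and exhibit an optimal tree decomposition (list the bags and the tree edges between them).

Treewidth 4.
Bags: B1 = {0, 2, 6, 9, 10}  B2 = {0, 2, 4, 6, 10}  B3 = {0, 2, 4, 6, 11}  B4 = {0, 2, 3, 4, 6}  B5 = {0, 1, 2, 6, 11}  B6 = {0, 2, 4, 5, 11}  B7 = {2, 6, 8, 9, 10}  B8 = {0, 2, 4, 6, 7}
Tree: B1–B2, B2–B3, B2–B4, B3–B5, B3–B6, B1–B7, B2–B8

Each bag holds 5 vertices, so the decomposition has width 4, which upper-bounds the treewidth. For the lower bound, the 5 vertices {0, 2, 4, 5, 11} are pairwise adjacent, and any tree decomposition puts a clique entirely inside one bag — forcing width ≥ 4. The upper and lower bounds meet at 4, so that is the treewidth.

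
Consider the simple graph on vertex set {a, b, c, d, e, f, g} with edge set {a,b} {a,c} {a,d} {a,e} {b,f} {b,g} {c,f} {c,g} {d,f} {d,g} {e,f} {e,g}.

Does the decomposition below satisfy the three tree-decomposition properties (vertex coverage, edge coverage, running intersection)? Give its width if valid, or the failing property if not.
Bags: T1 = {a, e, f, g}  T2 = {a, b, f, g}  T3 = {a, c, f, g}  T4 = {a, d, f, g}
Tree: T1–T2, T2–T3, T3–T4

Checking the three conditions: (i) the bags cover all of {a, b, c, d, e, f, g}; (ii) for each edge, some bag contains both endpoints; (iii) the bags containing any fixed vertex form a subtree. All hold, so the decomposition is valid with width 4 − 1 = 3.

Yes; width 3.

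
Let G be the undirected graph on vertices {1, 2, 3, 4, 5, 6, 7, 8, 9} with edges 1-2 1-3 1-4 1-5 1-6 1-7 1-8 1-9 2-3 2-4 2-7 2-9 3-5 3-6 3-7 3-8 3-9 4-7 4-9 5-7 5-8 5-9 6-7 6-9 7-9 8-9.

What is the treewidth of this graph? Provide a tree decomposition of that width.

Treewidth 4.
One optimal decomposition is:
Bags: B1 = {1, 2, 3, 7, 9}  B2 = {1, 3, 5, 7, 9}  B3 = {1, 2, 4, 7, 9}  B4 = {1, 3, 5, 8, 9}  B5 = {1, 3, 6, 7, 9}
Tree: B1–B2, B1–B3, B2–B4, B2–B5

Each bag holds 5 vertices, so the decomposition has width 4, which upper-bounds the treewidth. Conversely, {1, 3, 5, 8, 9} is a clique of size 5, and the vertices of any clique must share a bag in every tree decomposition; so some bag has ≥ 5 vertices and tw(G) ≥ 4. Hence tw(G) = 4 exactly.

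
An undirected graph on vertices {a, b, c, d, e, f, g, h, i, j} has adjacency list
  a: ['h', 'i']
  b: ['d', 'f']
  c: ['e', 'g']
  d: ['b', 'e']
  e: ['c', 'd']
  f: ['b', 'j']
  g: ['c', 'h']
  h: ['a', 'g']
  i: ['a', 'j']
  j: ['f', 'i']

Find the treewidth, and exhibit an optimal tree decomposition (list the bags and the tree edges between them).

Every bag has size at most 3, so the width is 3 − 1 = 2 and tw(G) ≤ 2. Since g–c–e–d–b–f–j–i–a–h–g is a cycle in G, G is not acyclic. Forests are exactly the graphs of treewidth ≤ 1, so tw(G) ≥ 2. Hence tw(G) = 2 exactly.

Treewidth 2.
One such decomposition:
Bags: B1 = {c, e, g}  B2 = {d, e, g}  B3 = {b, d, g}  B4 = {b, f, g}  B5 = {f, g, j}  B6 = {g, i, j}  B7 = {a, g, i}  B8 = {a, g, h}
Tree: B1–B2, B2–B3, B3–B4, B4–B5, B5–B6, B6–B7, B7–B8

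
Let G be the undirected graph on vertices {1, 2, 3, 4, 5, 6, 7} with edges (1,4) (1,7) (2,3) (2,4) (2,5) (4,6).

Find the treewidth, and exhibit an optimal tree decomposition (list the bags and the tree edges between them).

Treewidth 1.
Bags: B1 = {4, 6}  B2 = {1, 4}  B3 = {2, 4}  B4 = {2, 3}  B5 = {2, 5}  B6 = {1, 7}
Tree: B1–B2, B1–B3, B3–B4, B4–B5, B2–B6

Every bag has size at most 2, so the width is 2 − 1 = 1 and tw(G) ≤ 1. G has an edge, so its treewidth is at least 1. Therefore the treewidth is 1.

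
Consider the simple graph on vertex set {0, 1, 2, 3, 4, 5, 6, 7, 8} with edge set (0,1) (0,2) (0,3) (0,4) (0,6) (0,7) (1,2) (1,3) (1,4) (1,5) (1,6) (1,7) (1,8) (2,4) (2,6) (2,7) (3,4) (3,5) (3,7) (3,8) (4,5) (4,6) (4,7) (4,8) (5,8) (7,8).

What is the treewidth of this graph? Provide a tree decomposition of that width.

Treewidth 4.
Bags: B1 = {0, 1, 3, 4, 7}  B2 = {1, 3, 4, 7, 8}  B3 = {1, 3, 4, 5, 8}  B4 = {0, 1, 2, 4, 7}  B5 = {0, 1, 2, 4, 6}
Tree: B1–B2, B2–B3, B1–B4, B4–B5

Each bag holds 5 vertices, so the decomposition has width 4, which upper-bounds the treewidth. On the other hand G contains the 5-clique {0, 1, 2, 4, 6}. A clique must lie in a single bag of any decomposition, so no decomposition can have width below 4. Therefore the treewidth is 4.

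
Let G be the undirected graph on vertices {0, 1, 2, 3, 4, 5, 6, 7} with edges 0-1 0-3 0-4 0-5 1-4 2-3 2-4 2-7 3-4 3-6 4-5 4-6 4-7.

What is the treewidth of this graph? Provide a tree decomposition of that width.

The largest bag has 3 vertices, giving width 2; this decomposition certifies tw(G) ≤ 2. For the lower bound, the 3 vertices {0, 1, 4} are pairwise adjacent, and any tree decomposition puts a clique entirely inside one bag — forcing width ≥ 2. Combining the bounds, tw(G) = 2.

Treewidth 2.
One optimal decomposition is:
Bags: B1 = {3, 4, 6}  B2 = {0, 3, 4}  B3 = {0, 1, 4}  B4 = {2, 3, 4}  B5 = {0, 4, 5}  B6 = {2, 4, 7}
Tree: B1–B2, B2–B3, B2–B4, B2–B5, B4–B6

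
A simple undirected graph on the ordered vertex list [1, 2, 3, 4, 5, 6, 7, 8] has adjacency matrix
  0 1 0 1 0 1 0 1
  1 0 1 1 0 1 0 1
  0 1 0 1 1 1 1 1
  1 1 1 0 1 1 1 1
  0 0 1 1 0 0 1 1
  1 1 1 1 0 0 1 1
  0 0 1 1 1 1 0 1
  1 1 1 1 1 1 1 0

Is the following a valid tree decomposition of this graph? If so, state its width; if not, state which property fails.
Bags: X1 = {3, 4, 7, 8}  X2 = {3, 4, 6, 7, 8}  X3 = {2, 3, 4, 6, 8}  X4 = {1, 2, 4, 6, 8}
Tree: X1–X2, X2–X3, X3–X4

No — vertex 5 appears in no bag.

A tree decomposition must satisfy three properties: every vertex lies in some bag; for every edge, both endpoints lie together in some bag; and for every vertex, the bags containing it form a connected subtree. Here vertex 5 appears in no bag, so the decomposition is invalid.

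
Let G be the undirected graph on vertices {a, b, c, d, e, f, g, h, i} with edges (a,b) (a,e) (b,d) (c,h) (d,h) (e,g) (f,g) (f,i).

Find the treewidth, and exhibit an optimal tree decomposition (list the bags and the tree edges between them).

Each bag holds 2 vertices, so the decomposition has width 1, which upper-bounds the treewidth. G has an edge, so its treewidth is at least 1. Hence tw(G) = 1 exactly.

Treewidth 1.
One optimal decomposition is:
Bags: B1 = {f, i}  B2 = {f, g}  B3 = {e, g}  B4 = {a, e}  B5 = {a, b}  B6 = {b, d}  B7 = {d, h}  B8 = {c, h}
Tree: B1–B2, B2–B3, B3–B4, B4–B5, B5–B6, B6–B7, B7–B8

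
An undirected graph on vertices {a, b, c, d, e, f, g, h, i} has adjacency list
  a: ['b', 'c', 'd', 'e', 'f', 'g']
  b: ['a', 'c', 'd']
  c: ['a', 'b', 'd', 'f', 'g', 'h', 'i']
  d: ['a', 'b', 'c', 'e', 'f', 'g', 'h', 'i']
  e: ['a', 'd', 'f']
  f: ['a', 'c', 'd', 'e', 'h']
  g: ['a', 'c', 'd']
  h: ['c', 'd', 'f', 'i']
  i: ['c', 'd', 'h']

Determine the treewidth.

3

A width-3 tree decomposition is:
Bags: B1 = {c, d, f, h}  B2 = {a, c, d, f}  B3 = {a, c, d, g}  B4 = {a, b, c, d}  B5 = {a, d, e, f}  B6 = {c, d, h, i}
Tree: B1–B2, B2–B3, B3–B4, B2–B5, B1–B6
Every bag has size at most 4, so the width is 4 − 1 = 3 and tw(G) ≤ 3. On the other hand G contains the 4-clique {a, d, e, f}. A clique must lie in a single bag of any decomposition, so no decomposition can have width below 3. Combining the bounds, tw(G) = 3.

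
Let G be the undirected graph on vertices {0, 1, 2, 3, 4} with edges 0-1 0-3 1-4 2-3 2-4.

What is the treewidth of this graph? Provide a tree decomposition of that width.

Every bag has size at most 3, so the width is 3 − 1 = 2 and tw(G) ≤ 2. The edges 2–3–0–1–4–2 form a cycle, so G is not a tree and its treewidth is at least 2. Combining the bounds, tw(G) = 2.

Treewidth 2.
One such decomposition:
Bags: B1 = {0, 2, 3}  B2 = {0, 1, 2}  B3 = {1, 2, 4}
Tree: B1–B2, B2–B3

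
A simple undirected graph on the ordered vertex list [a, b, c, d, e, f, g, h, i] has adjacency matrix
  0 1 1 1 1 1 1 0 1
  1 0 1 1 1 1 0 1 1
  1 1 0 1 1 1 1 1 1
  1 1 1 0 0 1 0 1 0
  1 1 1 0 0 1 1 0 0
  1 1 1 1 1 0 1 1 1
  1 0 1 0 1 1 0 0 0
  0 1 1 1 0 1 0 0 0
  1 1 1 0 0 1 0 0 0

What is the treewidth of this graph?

4

A width-4 tree decomposition is:
Bags: B1 = {a, b, c, d, f}  B2 = {a, b, c, e, f}  B3 = {b, c, d, f, h}  B4 = {a, b, c, f, i}  B5 = {a, c, e, f, g}
Tree: B1–B2, B1–B3, B2–B4, B2–B5
Every bag has size at most 5, so the width is 5 − 1 = 4 and tw(G) ≤ 4. On the other hand G contains the 5-clique {a, c, e, f, g}. A clique must lie in a single bag of any decomposition, so no decomposition can have width below 4. Combining the bounds, tw(G) = 4.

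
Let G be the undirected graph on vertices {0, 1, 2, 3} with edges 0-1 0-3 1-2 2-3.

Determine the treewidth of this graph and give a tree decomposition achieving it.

The largest bag has 3 vertices, giving width 2; this decomposition certifies tw(G) ≤ 2. For the lower bound, G contains the cycle 3–2–1–0–3, so G is not a forest; only forests have treewidth ≤ 1, hence tw(G) ≥ 2. The upper and lower bounds meet at 2, so that is the treewidth.

Treewidth 2.
One such decomposition:
Bags: B1 = {1, 2, 3}  B2 = {0, 1, 3}
Tree: B1–B2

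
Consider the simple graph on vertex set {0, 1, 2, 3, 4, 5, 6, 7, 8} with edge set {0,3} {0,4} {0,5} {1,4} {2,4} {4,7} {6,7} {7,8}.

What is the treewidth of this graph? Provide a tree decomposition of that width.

Treewidth 1.
Bags: B1 = {0, 4}  B2 = {4, 7}  B3 = {1, 4}  B4 = {0, 3}  B5 = {7, 8}  B6 = {0, 5}  B7 = {2, 4}  B8 = {6, 7}
Tree: B1–B2, B1–B3, B1–B4, B2–B5, B4–B6, B1–B7, B2–B8

Every bag has size at most 2, so the width is 2 − 1 = 1 and tw(G) ≤ 1. G has an edge, so its treewidth is at least 1. Therefore the treewidth is 1.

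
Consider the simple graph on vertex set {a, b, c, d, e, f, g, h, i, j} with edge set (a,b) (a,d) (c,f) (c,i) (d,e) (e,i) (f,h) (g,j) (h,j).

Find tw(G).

A width-1 tree decomposition is:
Bags: B1 = {a, b}  B2 = {a, d}  B3 = {d, e}  B4 = {e, i}  B5 = {c, i}  B6 = {c, f}  B7 = {f, h}  B8 = {h, j}  B9 = {g, j}
Tree: B1–B2, B2–B3, B3–B4, B4–B5, B5–B6, B6–B7, B7–B8, B8–B9
Each bag holds 2 vertices, so the decomposition has width 1, which upper-bounds the treewidth. Any graph with an edge has treewidth ≥ 1, and G has the edge b–a. Therefore the treewidth is 1.

1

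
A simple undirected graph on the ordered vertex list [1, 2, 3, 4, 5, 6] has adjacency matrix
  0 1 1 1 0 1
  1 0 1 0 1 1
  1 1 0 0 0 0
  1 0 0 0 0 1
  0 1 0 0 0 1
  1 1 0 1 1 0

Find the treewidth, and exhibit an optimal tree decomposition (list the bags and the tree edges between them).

The largest bag has 3 vertices, giving width 2; this decomposition certifies tw(G) ≤ 2. On the other hand G contains the 3-clique {1, 2, 3}. A clique must lie in a single bag of any decomposition, so no decomposition can have width below 2. Combining the bounds, tw(G) = 2.

Treewidth 2.
One such decomposition:
Bags: B1 = {2, 5, 6}  B2 = {1, 2, 6}  B3 = {1, 4, 6}  B4 = {1, 2, 3}
Tree: B1–B2, B2–B3, B2–B4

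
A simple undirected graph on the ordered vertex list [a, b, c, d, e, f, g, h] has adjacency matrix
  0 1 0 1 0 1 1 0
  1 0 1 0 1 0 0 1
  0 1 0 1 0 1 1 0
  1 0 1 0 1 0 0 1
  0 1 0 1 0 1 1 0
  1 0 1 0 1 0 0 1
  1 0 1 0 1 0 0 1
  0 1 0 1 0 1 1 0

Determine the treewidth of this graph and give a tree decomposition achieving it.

Treewidth 4.
Bags: B1 = {a, b, c, e, h}  B2 = {a, c, e, g, h}  B3 = {a, c, d, e, h}  B4 = {a, c, e, f, h}
Tree: B1–B2, B2–B3, B3–B4

Each bag holds 5 vertices, so the decomposition has width 4, which upper-bounds the treewidth. For the lower bound: the 5 vertex sets {b,e}, {a,g}, {c,d}, {h}, {f} are disjoint, each induces a connected subgraph, and every pair is joined by at least one edge of G. Contracting each set to a single vertex therefore yields K_{5} as a minor, and since treewidth is minor-monotone, tw(G) ≥ tw(K_{5}) = 4. Therefore the treewidth is 4.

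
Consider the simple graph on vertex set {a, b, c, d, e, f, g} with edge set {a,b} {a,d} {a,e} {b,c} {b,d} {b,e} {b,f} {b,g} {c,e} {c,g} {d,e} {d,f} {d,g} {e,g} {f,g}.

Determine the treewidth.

3

A width-3 tree decomposition is:
Bags: B1 = {b, d, f, g}  B2 = {b, d, e, g}  B3 = {b, c, e, g}  B4 = {a, b, d, e}
Tree: B1–B2, B2–B3, B2–B4
Every bag has size at most 4, so the width is 4 − 1 = 3 and tw(G) ≤ 3. On the other hand G contains the 4-clique {b, d, e, g}. A clique must lie in a single bag of any decomposition, so no decomposition can have width below 3. Combining the bounds, tw(G) = 3.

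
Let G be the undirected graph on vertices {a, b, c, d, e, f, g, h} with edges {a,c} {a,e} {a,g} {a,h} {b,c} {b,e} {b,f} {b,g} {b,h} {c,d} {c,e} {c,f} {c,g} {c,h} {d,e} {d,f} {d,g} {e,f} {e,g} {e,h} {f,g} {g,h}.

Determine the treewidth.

A width-4 tree decomposition is:
Bags: B1 = {b, c, e, f, g}  B2 = {b, c, e, g, h}  B3 = {a, c, e, g, h}  B4 = {c, d, e, f, g}
Tree: B1–B2, B2–B3, B1–B4
The largest bag has 5 vertices, giving width 4; this decomposition certifies tw(G) ≤ 4. For the lower bound, the 5 vertices {a, c, e, g, h} are pairwise adjacent, and any tree decomposition puts a clique entirely inside one bag — forcing width ≥ 4. Combining the bounds, tw(G) = 4.

4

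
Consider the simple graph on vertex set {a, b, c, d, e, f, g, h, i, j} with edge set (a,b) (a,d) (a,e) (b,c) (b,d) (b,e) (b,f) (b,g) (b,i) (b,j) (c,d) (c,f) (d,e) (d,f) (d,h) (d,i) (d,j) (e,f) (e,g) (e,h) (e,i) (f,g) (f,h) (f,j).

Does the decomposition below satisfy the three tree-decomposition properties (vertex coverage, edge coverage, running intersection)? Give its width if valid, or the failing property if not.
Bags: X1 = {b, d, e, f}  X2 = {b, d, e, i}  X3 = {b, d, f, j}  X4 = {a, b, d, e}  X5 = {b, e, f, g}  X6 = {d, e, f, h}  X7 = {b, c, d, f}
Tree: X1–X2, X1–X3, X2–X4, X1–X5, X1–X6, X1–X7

Checking the three conditions: (i) the bags cover all of {a, b, c, d, e, f, g, h, i, j}; (ii) for each edge, some bag contains both endpoints; (iii) the bags containing any fixed vertex form a subtree. All hold, so the decomposition is valid with width 4 − 1 = 3.

Yes; width 3.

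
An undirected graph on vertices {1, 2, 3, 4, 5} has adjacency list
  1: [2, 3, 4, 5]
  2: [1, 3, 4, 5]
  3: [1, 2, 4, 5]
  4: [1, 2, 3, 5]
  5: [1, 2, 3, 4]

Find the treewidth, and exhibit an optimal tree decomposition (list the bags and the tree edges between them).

Treewidth 4.
One optimal decomposition is:
Bags: B1 = {1, 2, 3, 4, 5}
Tree: (single bag)

With just one bag of size 5, the width is 5 − 1 = 4, so tw(G) ≤ 4. Conversely, {1, 2, 3, 4, 5} is a clique of size 5, and the vertices of any clique must share a bag in every tree decomposition; so some bag has ≥ 5 vertices and tw(G) ≥ 4. Hence tw(G) = 4 exactly.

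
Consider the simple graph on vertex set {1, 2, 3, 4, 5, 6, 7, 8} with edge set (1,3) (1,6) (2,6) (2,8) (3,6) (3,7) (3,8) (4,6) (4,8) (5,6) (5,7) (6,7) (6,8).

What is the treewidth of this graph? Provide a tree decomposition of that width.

Treewidth 2.
One optimal decomposition is:
Bags: B1 = {3, 6, 8}  B2 = {4, 6, 8}  B3 = {3, 6, 7}  B4 = {5, 6, 7}  B5 = {1, 3, 6}  B6 = {2, 6, 8}
Tree: B1–B2, B1–B3, B3–B4, B1–B5, B2–B6

Every bag has size at most 3, so the width is 3 − 1 = 2 and tw(G) ≤ 2. For the lower bound, the 3 vertices {2, 6, 8} are pairwise adjacent, and any tree decomposition puts a clique entirely inside one bag — forcing width ≥ 2. Combining the bounds, tw(G) = 2.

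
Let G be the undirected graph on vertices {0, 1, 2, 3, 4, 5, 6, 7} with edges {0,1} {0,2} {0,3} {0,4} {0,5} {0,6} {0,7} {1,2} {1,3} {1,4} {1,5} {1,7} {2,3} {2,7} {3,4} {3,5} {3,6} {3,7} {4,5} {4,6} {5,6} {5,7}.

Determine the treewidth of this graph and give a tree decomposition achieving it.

The largest bag has 5 vertices, giving width 4; this decomposition certifies tw(G) ≤ 4. For the lower bound, the 5 vertices {0, 1, 2, 3, 7} are pairwise adjacent, and any tree decomposition puts a clique entirely inside one bag — forcing width ≥ 4. Therefore the treewidth is 4.

Treewidth 4.
Bags: B1 = {0, 1, 3, 4, 5}  B2 = {0, 3, 4, 5, 6}  B3 = {0, 1, 3, 5, 7}  B4 = {0, 1, 2, 3, 7}
Tree: B1–B2, B1–B3, B3–B4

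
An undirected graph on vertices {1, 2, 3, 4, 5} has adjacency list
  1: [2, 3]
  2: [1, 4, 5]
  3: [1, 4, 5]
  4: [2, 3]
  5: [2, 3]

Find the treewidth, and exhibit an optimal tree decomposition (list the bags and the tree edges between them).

Every bag has size at most 3, so the width is 3 − 1 = 2 and tw(G) ≤ 2. For the lower bound, G contains the cycle 2–4–3–1–2, so G is not a forest; only forests have treewidth ≤ 1, hence tw(G) ≥ 2. Hence tw(G) = 2 exactly.

Treewidth 2.
One optimal decomposition is:
Bags: B1 = {2, 3, 4}  B2 = {1, 2, 3}  B3 = {2, 3, 5}
Tree: B1–B2, B2–B3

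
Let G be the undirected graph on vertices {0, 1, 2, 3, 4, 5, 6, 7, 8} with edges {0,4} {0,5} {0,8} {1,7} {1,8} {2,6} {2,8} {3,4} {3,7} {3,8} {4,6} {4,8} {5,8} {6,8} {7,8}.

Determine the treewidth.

A width-2 tree decomposition is:
Bags: B1 = {3, 7, 8}  B2 = {3, 4, 8}  B3 = {4, 6, 8}  B4 = {2, 6, 8}  B5 = {0, 4, 8}  B6 = {0, 5, 8}  B7 = {1, 7, 8}
Tree: B1–B2, B2–B3, B3–B4, B3–B5, B5–B6, B1–B7
The largest bag has 3 vertices, giving width 2; this decomposition certifies tw(G) ≤ 2. Conversely, {1, 7, 8} is a clique of size 3, and the vertices of any clique must share a bag in every tree decomposition; so some bag has ≥ 3 vertices and tw(G) ≥ 2. The upper and lower bounds meet at 2, so that is the treewidth.

2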